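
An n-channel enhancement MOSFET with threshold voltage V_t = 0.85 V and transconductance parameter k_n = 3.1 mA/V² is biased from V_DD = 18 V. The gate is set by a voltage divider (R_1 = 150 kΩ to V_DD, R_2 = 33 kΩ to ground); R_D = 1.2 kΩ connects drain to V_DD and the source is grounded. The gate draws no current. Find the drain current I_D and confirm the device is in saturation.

I_D ≈ 8.9 mA

V_G = V_DD·R_2/(R_1+R_2) = 18×33/183 = 3.25 V. With the source grounded, V_GS = V_G = 3.25 V.
Assume saturation: I_D = (k_n/2)(V_GS − V_t)² = (3.1/2)×(3.25 − 0.85)² = 1.55×2.4² = 8.9 mA.
V_DS = V_DD − I_D·R_D = 18 − 8.9×1.2 = 7.32 V.
Saturation requires V_DS ≥ V_GS − V_t = 2.4 V; 7.32 ≥ 2.4 ✓.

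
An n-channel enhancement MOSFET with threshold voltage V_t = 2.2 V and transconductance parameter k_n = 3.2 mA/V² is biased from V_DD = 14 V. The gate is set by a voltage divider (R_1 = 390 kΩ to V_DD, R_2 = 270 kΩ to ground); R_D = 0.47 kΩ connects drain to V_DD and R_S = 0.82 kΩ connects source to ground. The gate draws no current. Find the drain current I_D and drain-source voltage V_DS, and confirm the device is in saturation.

I_D ≈ 2.7 mA, V_DS ≈ 10 V

V_G = V_DD·R_2/(R_1+R_2) = 14×270/660 = 5.73 V.
Assume saturation: I_D = (k_n/2)(V_GS − V_t)² with V_GS = V_G − I_D·R_S = 5.73 − 0.82·I_D.
Substituting gives 1.08·I_D² − 10.3·I_D + 19.9 = 0, with roots I_D = 2.71 or 6.82 mA.
The root I_D = 6.82 mA gives V_GS = 0.136 V ≤ V_t, so take I_D = 2.71 mA.
Then V_GS = 3.5 V and V_DS = V_DD − I_D(R_D+R_S) = 14 − 2.71×1.29 = 10.5 V.
Saturation requires V_DS ≥ V_GS − V_t = 1.3 V; 10.5 ≥ 1.3 ✓.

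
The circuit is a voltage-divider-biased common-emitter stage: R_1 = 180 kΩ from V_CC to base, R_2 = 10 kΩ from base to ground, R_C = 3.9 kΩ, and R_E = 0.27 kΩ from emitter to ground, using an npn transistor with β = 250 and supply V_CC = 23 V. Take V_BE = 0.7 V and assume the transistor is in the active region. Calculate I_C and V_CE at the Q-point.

I_C ≈ 1.7 mA, V_CE ≈ 16 V

Thevenize the base divider: V_Th = V_CC·R_2/(R_1+R_2) = 23×10/190 = 1.21 V, R_Th = R_1‖R_2 = 9.47 kΩ.
Base-emitter loop: V_Th = I_B·R_Th + V_BE + (β+1)I_B·R_E, so I_B = (1.21 − 0.7) / (9.47 + 251×0.27) = 0.00661 mA.
I_C = β·I_B = 250×0.00661 = 1.65 mA, and I_E = (β+1)I_B = 1.66 mA.
V_CE = V_CC − I_C·R_C − I_E·R_E = 23 − 1.65×3.9 − 1.66×0.27 = 16.1 V.
V_CE = 16.1 V > 0.2 V confirms active-region operation.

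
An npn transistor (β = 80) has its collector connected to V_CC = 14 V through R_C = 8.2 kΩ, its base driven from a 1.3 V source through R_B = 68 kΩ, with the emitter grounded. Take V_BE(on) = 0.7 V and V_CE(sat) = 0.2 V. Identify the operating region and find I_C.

Assume active. Base-emitter loop: I_B = (V_BB − V_BE)/R_B = (1.3 − 0.7)/68 = 0.00882 mA.
I_C = β·I_B = 80×0.00882 = 0.706 mA.
V_CE = V_CC − I_C·R_C = 14 − 0.706×8.2 = 8.21 V > V_CE(sat), so the active-region assumption holds.

active; I_C ≈ 0.71 mA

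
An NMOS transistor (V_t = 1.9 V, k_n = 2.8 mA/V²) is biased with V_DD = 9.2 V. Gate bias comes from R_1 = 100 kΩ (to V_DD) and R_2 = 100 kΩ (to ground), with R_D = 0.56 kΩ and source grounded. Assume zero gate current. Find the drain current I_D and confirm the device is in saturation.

I_D ≈ 10 mA

V_G = V_DD·R_2/(R_1+R_2) = 9.2×100/200 = 4.6 V. With the source grounded, V_GS = V_G = 4.6 V.
Assume saturation: I_D = (k_n/2)(V_GS − V_t)² = (2.8/2)×(4.6 − 1.9)² = 1.4×2.7² = 10.2 mA.
V_DS = V_DD − I_D·R_D = 9.2 − 10.2×0.56 = 3.48 V.
Saturation requires V_DS ≥ V_GS − V_t = 2.7 V; 3.48 ≥ 2.7 ✓.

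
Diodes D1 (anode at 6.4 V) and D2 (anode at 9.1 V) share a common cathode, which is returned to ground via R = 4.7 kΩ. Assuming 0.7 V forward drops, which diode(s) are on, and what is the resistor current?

Only D2 conducts; I_R ≈ 1.8 mA

Assume both conduct. Then node N would need to be at both 6.4−0.7 = 5.7 V and 9.1−0.7 = 8.4 V, which is impossible.
Assume only D2 conducts: V_N = 9.1 − 0.7 = 8.4 V, so I_R = 8.4/4.7 = 1.79 mA.
Check D1: its anode-to-cathode voltage is 6.4 − 8.4 = -2 V < 0.7 V, so it is off. The assumption is consistent.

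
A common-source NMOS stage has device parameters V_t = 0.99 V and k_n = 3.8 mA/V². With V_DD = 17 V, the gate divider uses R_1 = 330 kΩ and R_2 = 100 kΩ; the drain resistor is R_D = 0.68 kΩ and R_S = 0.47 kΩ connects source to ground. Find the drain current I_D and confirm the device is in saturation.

V_G = V_DD·R_2/(R_1+R_2) = 17×100/430 = 3.95 V.
Assume saturation: I_D = (k_n/2)(V_GS − V_t)² with V_GS = V_G − I_D·R_S = 3.95 − 0.47·I_D.
Substituting gives 0.42·I_D² − 6.29·I_D + 16.7 = 0, with roots I_D = 3.44 or 11.6 mA.
The root I_D = 11.6 mA gives V_GS = -1.48 V ≤ V_t, so take I_D = 3.44 mA.
Then V_GS = 2.34 V and V_DS = V_DD − I_D(R_D+R_S) = 17 − 3.44×1.15 = 13 V.
Saturation requires V_DS ≥ V_GS − V_t = 1.35 V; 13 ≥ 1.35 ✓.

I_D ≈ 3.4 mA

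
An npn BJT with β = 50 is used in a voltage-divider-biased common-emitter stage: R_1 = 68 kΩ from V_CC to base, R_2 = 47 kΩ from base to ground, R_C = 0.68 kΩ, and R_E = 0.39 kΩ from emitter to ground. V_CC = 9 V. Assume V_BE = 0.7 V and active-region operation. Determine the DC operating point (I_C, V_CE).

I_C ≈ 3.1 mA, V_CE ≈ 5.6 V

Thevenize the base divider: V_Th = V_CC·R_2/(R_1+R_2) = 9×47/115 = 3.68 V, R_Th = R_1‖R_2 = 27.8 kΩ.
Base-emitter loop: V_Th = I_B·R_Th + V_BE + (β+1)I_B·R_E, so I_B = (3.68 − 0.7) / (27.8 + 51×0.39) = 0.0625 mA.
I_C = β·I_B = 50×0.0625 = 3.12 mA, and I_E = (β+1)I_B = 3.19 mA.
V_CE = V_CC − I_C·R_C − I_E·R_E = 9 − 3.12×0.68 − 3.19×0.39 = 5.63 V.
V_CE = 5.63 V > 0.2 V confirms active-region operation.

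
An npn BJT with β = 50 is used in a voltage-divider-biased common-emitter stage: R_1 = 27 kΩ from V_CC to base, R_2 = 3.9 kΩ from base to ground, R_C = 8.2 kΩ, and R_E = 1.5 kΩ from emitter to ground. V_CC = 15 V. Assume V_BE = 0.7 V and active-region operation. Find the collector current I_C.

I_C ≈ 0.75 mA

Thevenize the base divider: V_Th = V_CC·R_2/(R_1+R_2) = 15×3.9/30.9 = 1.89 V, R_Th = R_1‖R_2 = 3.41 kΩ.
Base-emitter loop: V_Th = I_B·R_Th + V_BE + (β+1)I_B·R_E, so I_B = (1.89 − 0.7) / (3.41 + 51×1.5) = 0.0149 mA.
I_C = β·I_B = 50×0.0149 = 0.747 mA, and I_E = (β+1)I_B = 0.762 mA.
V_CE = V_CC − I_C·R_C − I_E·R_E = 15 − 0.747×8.2 − 0.762×1.5 = 7.74 V.
V_CE = 7.74 V > 0.2 V confirms active-region operation.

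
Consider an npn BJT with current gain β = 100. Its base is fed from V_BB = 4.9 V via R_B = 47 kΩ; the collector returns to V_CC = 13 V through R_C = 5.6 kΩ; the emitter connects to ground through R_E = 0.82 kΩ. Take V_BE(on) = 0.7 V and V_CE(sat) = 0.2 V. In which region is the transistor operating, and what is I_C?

saturation; I_C ≈ 2 mA

Assume active: I_B = (4.9 − 0.7)/(47 + 101×0.82) = 0.0324 mA, I_C = β·I_B = 3.24 mA.
Then V_CE = 13 − 3.24×5.6 − 3.27×0.82 = -7.8 V < 0.2 V — the active assumption fails.
Re-solve with V_CE = 0.2 V. KCL at the emitter: V_E/R_E = (V_BB−0.7−V_E)/R_B + (V_CC−0.2−V_E)/R_C, giving V_E = 1.67 V.
I_C = (V_CC − 0.2 − V_E)/R_C = (12.8 − 1.67)/5.6 = 1.99 mA.
Check: I_B = (4.2 − 1.67)/47 = 0.0538 mA, and β·I_B = 5.38 mA > I_C, confirming saturation.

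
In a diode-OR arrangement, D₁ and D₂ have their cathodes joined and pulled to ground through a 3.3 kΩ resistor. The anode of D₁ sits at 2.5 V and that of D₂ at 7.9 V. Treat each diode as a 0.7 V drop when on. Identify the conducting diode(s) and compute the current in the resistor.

Only D₂ conducts; I_R ≈ 2.2 mA

Assume both conduct. Then node N would need to be at both 2.5−0.7 = 1.8 V and 7.9−0.7 = 7.2 V, which is impossible.
Assume only D₂ conducts: V_N = 7.9 − 0.7 = 7.2 V, so I_R = 7.2/3.3 = 2.18 mA.
Check D₁: its anode-to-cathode voltage is 2.5 − 7.2 = -4.7 V < 0.7 V, so it is off. The assumption is consistent.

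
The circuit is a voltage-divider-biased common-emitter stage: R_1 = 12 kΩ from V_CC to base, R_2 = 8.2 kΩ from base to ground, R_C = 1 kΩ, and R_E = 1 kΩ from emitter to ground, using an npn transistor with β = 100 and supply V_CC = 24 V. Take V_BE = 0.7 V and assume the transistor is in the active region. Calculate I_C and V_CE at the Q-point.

Thevenize the base divider: V_Th = V_CC·R_2/(R_1+R_2) = 24×8.2/20.2 = 9.74 V, R_Th = R_1‖R_2 = 4.87 kΩ.
Base-emitter loop: V_Th = I_B·R_Th + V_BE + (β+1)I_B·R_E, so I_B = (9.74 − 0.7) / (4.87 + 101×1) = 0.0854 mA.
I_C = β·I_B = 100×0.0854 = 8.54 mA, and I_E = (β+1)I_B = 8.63 mA.
V_CE = V_CC − I_C·R_C − I_E·R_E = 24 − 8.54×1 − 8.63×1 = 6.83 V.
V_CE = 6.83 V > 0.2 V confirms active-region operation.

I_C ≈ 8.5 mA, V_CE ≈ 6.8 V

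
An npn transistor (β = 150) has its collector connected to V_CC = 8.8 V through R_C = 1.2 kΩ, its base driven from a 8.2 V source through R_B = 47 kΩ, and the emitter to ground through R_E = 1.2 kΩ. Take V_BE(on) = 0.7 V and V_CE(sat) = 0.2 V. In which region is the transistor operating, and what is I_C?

saturation; I_C ≈ 3.5 mA

Assume active: I_B = (8.2 − 0.7)/(47 + 151×1.2) = 0.0329 mA, I_C = β·I_B = 4.93 mA.
Then V_CE = 8.8 − 4.93×1.2 − 4.96×1.2 = -3.07 V < 0.2 V — the active assumption fails.
Re-solve with V_CE = 0.2 V. KCL at the emitter: V_E/R_E = (V_BB−0.7−V_E)/R_B + (V_CC−0.2−V_E)/R_C, giving V_E = 4.34 V.
I_C = (V_CC − 0.2 − V_E)/R_C = (8.6 − 4.34)/1.2 = 3.55 mA.
Check: I_B = (7.5 − 4.34)/47 = 0.0672 mA, and β·I_B = 10.1 mA > I_C, confirming saturation.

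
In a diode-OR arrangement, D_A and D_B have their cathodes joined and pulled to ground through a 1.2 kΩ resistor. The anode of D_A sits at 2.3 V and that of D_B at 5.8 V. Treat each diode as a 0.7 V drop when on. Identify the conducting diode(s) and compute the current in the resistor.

Only D_B conducts; I_R ≈ 4.2 mA

Assume both conduct. Then node N would need to be at both 2.3−0.7 = 1.6 V and 5.8−0.7 = 5.1 V, which is impossible.
Assume only D_B conducts: V_N = 5.8 − 0.7 = 5.1 V, so I_R = 5.1/1.2 = 4.25 mA.
Check D_A: its anode-to-cathode voltage is 2.3 − 5.1 = -2.8 V < 0.7 V, so it is off. The assumption is consistent.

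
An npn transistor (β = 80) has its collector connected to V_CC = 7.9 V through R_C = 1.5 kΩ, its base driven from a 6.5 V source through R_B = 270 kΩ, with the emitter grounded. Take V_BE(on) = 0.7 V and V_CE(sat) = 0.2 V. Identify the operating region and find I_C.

Assume active. Base-emitter loop: I_B = (V_BB − V_BE)/R_B = (6.5 − 0.7)/270 = 0.0215 mA.
I_C = β·I_B = 80×0.0215 = 1.72 mA.
V_CE = V_CC − I_C·R_C = 7.9 − 1.72×1.5 = 5.32 V > V_CE(sat), so the active-region assumption holds.

active; I_C ≈ 1.7 mA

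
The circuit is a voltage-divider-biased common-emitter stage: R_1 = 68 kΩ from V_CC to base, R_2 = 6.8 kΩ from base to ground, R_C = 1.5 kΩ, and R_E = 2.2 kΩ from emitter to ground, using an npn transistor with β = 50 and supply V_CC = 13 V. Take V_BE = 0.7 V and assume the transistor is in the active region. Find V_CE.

V_CE ≈ 12 V

Thevenize the base divider: V_Th = V_CC·R_2/(R_1+R_2) = 13×6.8/74.8 = 1.18 V, R_Th = R_1‖R_2 = 6.18 kΩ.
Base-emitter loop: V_Th = I_B·R_Th + V_BE + (β+1)I_B·R_E, so I_B = (1.18 − 0.7) / (6.18 + 51×2.2) = 0.00407 mA.
I_C = β·I_B = 50×0.00407 = 0.204 mA, and I_E = (β+1)I_B = 0.208 mA.
V_CE = V_CC − I_C·R_C − I_E·R_E = 13 − 0.204×1.5 − 0.208×2.2 = 12.2 V.
V_CE = 12.2 V > 0.2 V confirms active-region operation.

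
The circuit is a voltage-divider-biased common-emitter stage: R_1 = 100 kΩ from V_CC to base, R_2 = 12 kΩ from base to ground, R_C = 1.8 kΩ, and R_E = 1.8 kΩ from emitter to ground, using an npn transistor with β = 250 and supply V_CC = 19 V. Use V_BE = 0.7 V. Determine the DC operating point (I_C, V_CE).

I_C ≈ 0.72 mA, V_CE ≈ 16 V

Thevenize the base divider: V_Th = V_CC·R_2/(R_1+R_2) = 19×12/112 = 2.04 V, R_Th = R_1‖R_2 = 10.7 kΩ.
Base-emitter loop: V_Th = I_B·R_Th + V_BE + (β+1)I_B·R_E, so I_B = (2.04 − 0.7) / (10.7 + 251×1.8) = 0.00289 mA.
I_C = β·I_B = 250×0.00289 = 0.722 mA, and I_E = (β+1)I_B = 0.725 mA.
V_CE = V_CC − I_C·R_C − I_E·R_E = 19 − 0.722×1.8 − 0.725×1.8 = 16.4 V.
V_CE = 16.4 V > 0.2 V confirms active-region operation.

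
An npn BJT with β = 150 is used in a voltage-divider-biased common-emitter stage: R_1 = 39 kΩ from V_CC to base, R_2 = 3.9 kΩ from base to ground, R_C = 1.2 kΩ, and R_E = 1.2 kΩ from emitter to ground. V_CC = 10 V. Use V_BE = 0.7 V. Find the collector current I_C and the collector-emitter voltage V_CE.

Thevenize the base divider: V_Th = V_CC·R_2/(R_1+R_2) = 10×3.9/42.9 = 0.909 V, R_Th = R_1‖R_2 = 3.55 kΩ.
Base-emitter loop: V_Th = I_B·R_Th + V_BE + (β+1)I_B·R_E, so I_B = (0.909 − 0.7) / (3.55 + 151×1.2) = 0.00113 mA.
I_C = β·I_B = 150×0.00113 = 0.17 mA, and I_E = (β+1)I_B = 0.171 mA.
V_CE = V_CC − I_C·R_C − I_E·R_E = 10 − 0.17×1.2 − 0.171×1.2 = 9.59 V.
V_CE = 9.59 V > 0.2 V confirms active-region operation.

I_C ≈ 0.17 mA, V_CE ≈ 9.6 V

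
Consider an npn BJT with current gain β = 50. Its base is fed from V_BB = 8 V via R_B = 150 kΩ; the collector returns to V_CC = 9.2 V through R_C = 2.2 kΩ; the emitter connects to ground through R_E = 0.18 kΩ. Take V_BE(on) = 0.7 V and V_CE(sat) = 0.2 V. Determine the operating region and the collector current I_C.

Assume active. Base-emitter loop: I_B = (V_BB − V_BE)/(R_B + (β+1)R_E) = (8 − 0.7)/(150 + 51×0.18) = 0.0459 mA.
I_C = β·I_B = 50×0.0459 = 2.29 mA.
V_CE = V_CC − I_C·R_C − I_E·R_E = 9.2 − 2.29×2.2 − 2.34×0.18 = 3.73 V > V_CE(sat), so the active-region assumption holds.

active; I_C ≈ 2.3 mA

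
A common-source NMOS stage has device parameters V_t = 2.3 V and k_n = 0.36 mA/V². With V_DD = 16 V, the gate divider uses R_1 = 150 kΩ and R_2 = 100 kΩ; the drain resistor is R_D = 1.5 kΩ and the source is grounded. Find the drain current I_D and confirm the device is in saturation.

V_G = V_DD·R_2/(R_1+R_2) = 16×100/250 = 6.4 V. With the source grounded, V_GS = V_G = 6.4 V.
Assume saturation: I_D = (k_n/2)(V_GS − V_t)² = (0.36/2)×(6.4 − 2.3)² = 0.18×4.1² = 3.03 mA.
V_DS = V_DD − I_D·R_D = 16 − 3.03×1.5 = 11.5 V.
Saturation requires V_DS ≥ V_GS − V_t = 4.1 V; 11.5 ≥ 4.1 ✓.

I_D ≈ 3 mA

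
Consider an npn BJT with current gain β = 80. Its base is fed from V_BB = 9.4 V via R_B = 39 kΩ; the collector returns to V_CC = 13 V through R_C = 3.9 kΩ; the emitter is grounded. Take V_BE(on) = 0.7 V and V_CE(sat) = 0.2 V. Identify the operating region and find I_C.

saturation; I_C ≈ 3.3 mA

Assume active: I_B = (9.4 − 0.7)/39 = 0.223 mA, giving I_C = β·I_B = 17.8 mA.
But then V_CE = 13 − 17.8×3.9 = -56.6 V < V_CE(sat) = 0.2 V — impossible in the active region.
So the transistor is saturated. With V_CE = 0.2 V, I_C = (V_CC − 0.2)/R_C = 12.8/3.9 = 3.28 mA.
Check: β·I_B = 17.8 mA > I_C = 3.28 mA, confirming saturation.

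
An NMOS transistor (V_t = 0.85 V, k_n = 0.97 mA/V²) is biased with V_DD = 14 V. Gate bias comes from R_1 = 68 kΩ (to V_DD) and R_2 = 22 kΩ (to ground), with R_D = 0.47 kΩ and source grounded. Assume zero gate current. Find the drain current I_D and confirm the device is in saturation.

I_D ≈ 3.2 mA

V_G = V_DD·R_2/(R_1+R_2) = 14×22/90 = 3.42 V. With the source grounded, V_GS = V_G = 3.42 V.
Assume saturation: I_D = (k_n/2)(V_GS − V_t)² = (0.97/2)×(3.42 − 0.85)² = 0.485×2.57² = 3.21 mA.
V_DS = V_DD − I_D·R_D = 14 − 3.21×0.47 = 12.5 V.
Saturation requires V_DS ≥ V_GS − V_t = 2.57 V; 12.5 ≥ 2.57 ✓.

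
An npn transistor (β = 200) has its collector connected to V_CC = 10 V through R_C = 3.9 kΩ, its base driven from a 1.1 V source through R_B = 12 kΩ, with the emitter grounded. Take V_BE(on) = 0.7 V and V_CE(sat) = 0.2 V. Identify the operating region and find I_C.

saturation; I_C ≈ 2.5 mA

Assume active: I_B = (1.1 − 0.7)/12 = 0.0333 mA, giving I_C = β·I_B = 6.67 mA.
But then V_CE = 10 − 6.67×3.9 = -16 V < V_CE(sat) = 0.2 V — impossible in the active region.
So the transistor is saturated. With V_CE = 0.2 V, I_C = (V_CC − 0.2)/R_C = 9.8/3.9 = 2.51 mA.
Check: β·I_B = 6.67 mA > I_C = 2.51 mA, confirming saturation.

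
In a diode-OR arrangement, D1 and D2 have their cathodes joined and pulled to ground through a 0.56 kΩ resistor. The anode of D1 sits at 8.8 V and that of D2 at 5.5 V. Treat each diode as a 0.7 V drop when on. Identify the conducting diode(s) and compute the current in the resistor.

Assume both conduct. Then node N would need to be at both 8.8−0.7 = 8.1 V and 5.5−0.7 = 4.8 V, which is impossible.
Assume only D1 conducts: V_N = 8.8 − 0.7 = 8.1 V, so I_R = 8.1/0.56 = 14.5 mA.
Check D2: its anode-to-cathode voltage is 5.5 − 8.1 = -2.6 V < 0.7 V, so it is off. The assumption is consistent.

Only D1 conducts; I_R ≈ 14 mA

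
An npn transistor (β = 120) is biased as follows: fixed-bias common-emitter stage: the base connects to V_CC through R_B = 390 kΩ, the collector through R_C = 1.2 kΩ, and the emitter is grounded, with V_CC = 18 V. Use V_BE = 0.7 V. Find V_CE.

Base loop: V_CC = I_B·R_B + V_BE, so I_B = (18 − 0.7)/390 kΩ = 0.0444 mA.
In the active region I_C = β·I_B = 120 × 0.0444 = 5.32 mA.
Collector loop: V_CE = V_CC − I_C·R_C = 18 − 5.32×1.2 = 11.6 V.
Since V_CE = 11.6 V > V_CE(sat) ≈ 0.2 V, the transistor is in the active region as assumed.

V_CE ≈ 12 V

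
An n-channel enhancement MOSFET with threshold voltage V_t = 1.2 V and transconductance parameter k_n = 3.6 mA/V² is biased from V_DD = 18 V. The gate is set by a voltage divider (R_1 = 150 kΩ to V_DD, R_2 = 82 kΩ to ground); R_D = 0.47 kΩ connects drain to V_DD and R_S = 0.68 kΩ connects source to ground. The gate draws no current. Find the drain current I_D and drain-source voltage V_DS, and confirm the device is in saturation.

V_G = V_DD·R_2/(R_1+R_2) = 18×82/232 = 6.36 V.
Assume saturation: I_D = (k_n/2)(V_GS − V_t)² with V_GS = V_G − I_D·R_S = 6.36 − 0.68·I_D.
Substituting gives 0.832·I_D² − 13.6·I_D + 48 = 0, with roots I_D = 5.11 or 11.3 mA.
The root I_D = 11.3 mA gives V_GS = -1.3 V ≤ V_t, so take I_D = 5.11 mA.
Then V_GS = 2.89 V and V_DS = V_DD − I_D(R_D+R_S) = 18 − 5.11×1.15 = 12.1 V.
Saturation requires V_DS ≥ V_GS − V_t = 1.69 V; 12.1 ≥ 1.69 ✓.

I_D ≈ 5.1 mA, V_DS ≈ 12 V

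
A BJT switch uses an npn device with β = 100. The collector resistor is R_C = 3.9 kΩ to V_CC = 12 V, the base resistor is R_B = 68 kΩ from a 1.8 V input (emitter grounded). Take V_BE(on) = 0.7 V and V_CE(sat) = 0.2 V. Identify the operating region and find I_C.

Assume active. Base-emitter loop: I_B = (V_BB − V_BE)/R_B = (1.8 − 0.7)/68 = 0.0162 mA.
I_C = β·I_B = 100×0.0162 = 1.62 mA.
V_CE = V_CC − I_C·R_C = 12 − 1.62×3.9 = 5.69 V > V_CE(sat), so the active-region assumption holds.

active; I_C ≈ 1.6 mA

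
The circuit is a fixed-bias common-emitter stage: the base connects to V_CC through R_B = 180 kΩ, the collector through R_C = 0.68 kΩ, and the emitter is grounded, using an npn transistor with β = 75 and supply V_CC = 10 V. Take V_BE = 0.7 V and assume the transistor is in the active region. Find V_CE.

Base loop: V_CC = I_B·R_B + V_BE, so I_B = (10 − 0.7)/180 kΩ = 0.0517 mA.
In the active region I_C = β·I_B = 75 × 0.0517 = 3.88 mA.
Collector loop: V_CE = V_CC − I_C·R_C = 10 − 3.88×0.68 = 7.36 V.
Since V_CE = 7.36 V > V_CE(sat) ≈ 0.2 V, the transistor is in the active region as assumed.

V_CE ≈ 7.4 V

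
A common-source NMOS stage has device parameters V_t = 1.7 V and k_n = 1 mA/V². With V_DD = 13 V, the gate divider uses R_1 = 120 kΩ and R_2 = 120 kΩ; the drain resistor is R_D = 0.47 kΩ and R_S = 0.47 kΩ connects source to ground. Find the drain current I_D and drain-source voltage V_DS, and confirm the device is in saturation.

V_G = V_DD·R_2/(R_1+R_2) = 13×120/240 = 6.5 V.
Assume saturation: I_D = (k_n/2)(V_GS − V_t)² with V_GS = V_G − I_D·R_S = 6.5 − 0.47·I_D.
Substituting gives 0.11·I_D² − 3.26·I_D + 11.5 = 0, with roots I_D = 4.11 or 25.4 mA.
The root I_D = 25.4 mA gives V_GS = -5.42 V ≤ V_t, so take I_D = 4.11 mA.
Then V_GS = 4.57 V and V_DS = V_DD − I_D(R_D+R_S) = 13 − 4.11×0.94 = 9.14 V.
Saturation requires V_DS ≥ V_GS − V_t = 2.87 V; 9.14 ≥ 2.87 ✓.

I_D ≈ 4.1 mA, V_DS ≈ 9.1 V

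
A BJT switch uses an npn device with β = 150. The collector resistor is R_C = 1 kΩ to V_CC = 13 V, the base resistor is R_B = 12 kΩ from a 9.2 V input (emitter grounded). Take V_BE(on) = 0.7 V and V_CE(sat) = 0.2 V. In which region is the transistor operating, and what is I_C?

Assume active: I_B = (9.2 − 0.7)/12 = 0.708 mA, giving I_C = β·I_B = 106 mA.
But then V_CE = 13 − 106×1 = -93.2 V < V_CE(sat) = 0.2 V — impossible in the active region.
So the transistor is saturated. With V_CE = 0.2 V, I_C = (V_CC − 0.2)/R_C = 12.8/1 = 12.8 mA.
Check: β·I_B = 106 mA > I_C = 12.8 mA, confirming saturation.

saturation; I_C ≈ 13 mA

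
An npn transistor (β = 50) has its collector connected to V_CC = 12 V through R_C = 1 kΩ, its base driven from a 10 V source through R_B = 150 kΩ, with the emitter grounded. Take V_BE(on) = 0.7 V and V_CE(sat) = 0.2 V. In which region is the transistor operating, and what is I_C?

active; I_C ≈ 3.1 mA

Assume active. Base-emitter loop: I_B = (V_BB − V_BE)/R_B = (10 − 0.7)/150 = 0.062 mA.
I_C = β·I_B = 50×0.062 = 3.1 mA.
V_CE = V_CC − I_C·R_C = 12 − 3.1×1 = 8.9 V > V_CE(sat), so the active-region assumption holds.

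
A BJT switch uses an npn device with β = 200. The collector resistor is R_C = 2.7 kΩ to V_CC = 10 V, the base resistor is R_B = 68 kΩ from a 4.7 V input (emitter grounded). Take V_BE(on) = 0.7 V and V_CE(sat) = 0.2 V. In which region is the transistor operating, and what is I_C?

Assume active: I_B = (4.7 − 0.7)/68 = 0.0588 mA, giving I_C = β·I_B = 11.8 mA.
But then V_CE = 10 − 11.8×2.7 = -21.8 V < V_CE(sat) = 0.2 V — impossible in the active region.
So the transistor is saturated. With V_CE = 0.2 V, I_C = (V_CC − 0.2)/R_C = 9.8/2.7 = 3.63 mA.
Check: β·I_B = 11.8 mA > I_C = 3.63 mA, confirming saturation.

saturation; I_C ≈ 3.6 mA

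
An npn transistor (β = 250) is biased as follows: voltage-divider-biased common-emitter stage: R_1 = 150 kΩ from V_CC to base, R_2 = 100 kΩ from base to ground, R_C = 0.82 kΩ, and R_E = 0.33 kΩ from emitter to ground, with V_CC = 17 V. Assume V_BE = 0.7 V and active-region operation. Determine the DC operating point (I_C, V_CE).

I_C ≈ 11 mA, V_CE ≈ 4.7 V

Thevenize the base divider: V_Th = V_CC·R_2/(R_1+R_2) = 17×100/250 = 6.8 V, R_Th = R_1‖R_2 = 60 kΩ.
Base-emitter loop: V_Th = I_B·R_Th + V_BE + (β+1)I_B·R_E, so I_B = (6.8 − 0.7) / (60 + 251×0.33) = 0.0427 mA.
I_C = β·I_B = 250×0.0427 = 10.7 mA, and I_E = (β+1)I_B = 10.7 mA.
V_CE = V_CC − I_C·R_C − I_E·R_E = 17 − 10.7×0.82 − 10.7×0.33 = 4.71 V.
V_CE = 4.71 V > 0.2 V confirms active-region operation.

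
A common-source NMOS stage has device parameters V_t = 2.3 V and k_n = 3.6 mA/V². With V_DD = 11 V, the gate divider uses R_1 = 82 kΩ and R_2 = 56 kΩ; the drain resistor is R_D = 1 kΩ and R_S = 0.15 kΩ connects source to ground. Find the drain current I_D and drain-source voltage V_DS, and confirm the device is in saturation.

V_G = V_DD·R_2/(R_1+R_2) = 11×56/138 = 4.46 V.
Assume saturation: I_D = (k_n/2)(V_GS − V_t)² with V_GS = V_G − I_D·R_S = 4.46 − 0.15·I_D.
Substituting gives 0.0405·I_D² − 2.17·I_D + 8.43 = 0, with roots I_D = 4.22 or 49.3 mA.
The root I_D = 49.3 mA gives V_GS = -2.93 V ≤ V_t, so take I_D = 4.22 mA.
Then V_GS = 3.83 V and V_DS = V_DD − I_D(R_D+R_S) = 11 − 4.22×1.15 = 6.15 V.
Saturation requires V_DS ≥ V_GS − V_t = 1.53 V; 6.15 ≥ 1.53 ✓.

I_D ≈ 4.2 mA, V_DS ≈ 6.1 V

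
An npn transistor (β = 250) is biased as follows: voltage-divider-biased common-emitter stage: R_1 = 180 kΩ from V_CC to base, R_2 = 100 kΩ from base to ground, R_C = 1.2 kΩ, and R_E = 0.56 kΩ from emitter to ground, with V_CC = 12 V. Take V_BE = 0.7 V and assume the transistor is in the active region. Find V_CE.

V_CE ≈ 4.3 V

Thevenize the base divider: V_Th = V_CC·R_2/(R_1+R_2) = 12×100/280 = 4.29 V, R_Th = R_1‖R_2 = 64.3 kΩ.
Base-emitter loop: V_Th = I_B·R_Th + V_BE + (β+1)I_B·R_E, so I_B = (4.29 − 0.7) / (64.3 + 251×0.56) = 0.0175 mA.
I_C = β·I_B = 250×0.0175 = 4.38 mA, and I_E = (β+1)I_B = 4.39 mA.
V_CE = V_CC − I_C·R_C − I_E·R_E = 12 − 4.38×1.2 − 4.39×0.56 = 4.29 V.
V_CE = 4.29 V > 0.2 V confirms active-region operation.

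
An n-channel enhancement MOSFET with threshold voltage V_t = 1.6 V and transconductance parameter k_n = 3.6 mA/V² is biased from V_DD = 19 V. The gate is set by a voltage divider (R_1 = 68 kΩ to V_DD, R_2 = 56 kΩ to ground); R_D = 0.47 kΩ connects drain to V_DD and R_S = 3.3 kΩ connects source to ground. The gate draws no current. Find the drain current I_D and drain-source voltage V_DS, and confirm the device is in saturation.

V_G = V_DD·R_2/(R_1+R_2) = 19×56/124 = 8.58 V.
Assume saturation: I_D = (k_n/2)(V_GS − V_t)² with V_GS = V_G − I_D·R_S = 8.58 − 3.3·I_D.
Substituting gives 19.6·I_D² − 83.9·I_D + 87.7 = 0, with roots I_D = 1.81 or 2.47 mA.
The root I_D = 2.47 mA gives V_GS = 0.428 V ≤ V_t, so take I_D = 1.81 mA.
Then V_GS = 2.6 V and V_DS = V_DD − I_D(R_D+R_S) = 19 − 1.81×3.77 = 12.2 V.
Saturation requires V_DS ≥ V_GS − V_t = 1 V; 12.2 ≥ 1 ✓.

I_D ≈ 1.8 mA, V_DS ≈ 12 V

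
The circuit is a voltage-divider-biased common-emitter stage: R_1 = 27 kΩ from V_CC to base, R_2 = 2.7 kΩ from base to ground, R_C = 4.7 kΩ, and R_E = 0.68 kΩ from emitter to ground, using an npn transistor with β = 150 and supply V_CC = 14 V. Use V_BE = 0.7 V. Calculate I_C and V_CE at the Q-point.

Thevenize the base divider: V_Th = V_CC·R_2/(R_1+R_2) = 14×2.7/29.7 = 1.27 V, R_Th = R_1‖R_2 = 2.45 kΩ.
Base-emitter loop: V_Th = I_B·R_Th + V_BE + (β+1)I_B·R_E, so I_B = (1.27 − 0.7) / (2.45 + 151×0.68) = 0.00545 mA.
I_C = β·I_B = 150×0.00545 = 0.817 mA, and I_E = (β+1)I_B = 0.823 mA.
V_CE = V_CC − I_C·R_C − I_E·R_E = 14 − 0.817×4.7 − 0.823×0.68 = 9.6 V.
V_CE = 9.6 V > 0.2 V confirms active-region operation.

I_C ≈ 0.82 mA, V_CE ≈ 9.6 V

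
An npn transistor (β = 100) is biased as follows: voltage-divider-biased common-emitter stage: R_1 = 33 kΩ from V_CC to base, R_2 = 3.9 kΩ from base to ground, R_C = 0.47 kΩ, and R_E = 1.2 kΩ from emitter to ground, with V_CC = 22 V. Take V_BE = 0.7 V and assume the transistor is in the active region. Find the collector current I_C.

I_C ≈ 1.3 mA

Thevenize the base divider: V_Th = V_CC·R_2/(R_1+R_2) = 22×3.9/36.9 = 2.33 V, R_Th = R_1‖R_2 = 3.49 kΩ.
Base-emitter loop: V_Th = I_B·R_Th + V_BE + (β+1)I_B·R_E, so I_B = (2.33 − 0.7) / (3.49 + 101×1.2) = 0.013 mA.
I_C = β·I_B = 100×0.013 = 1.3 mA, and I_E = (β+1)I_B = 1.32 mA.
V_CE = V_CC − I_C·R_C − I_E·R_E = 22 − 1.3×0.47 − 1.32×1.2 = 19.8 V.
V_CE = 19.8 V > 0.2 V confirms active-region operation.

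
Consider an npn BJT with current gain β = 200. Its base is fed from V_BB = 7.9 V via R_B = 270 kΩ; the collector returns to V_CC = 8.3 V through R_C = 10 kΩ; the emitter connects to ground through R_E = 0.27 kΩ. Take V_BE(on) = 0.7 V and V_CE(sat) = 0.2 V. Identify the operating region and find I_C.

saturation; I_C ≈ 0.79 mA

Assume active: I_B = (7.9 − 0.7)/(270 + 201×0.27) = 0.0222 mA, I_C = β·I_B = 4.44 mA.
Then V_CE = 8.3 − 4.44×10 − 4.46×0.27 = -37.3 V < 0.2 V — the active assumption fails.
Re-solve with V_CE = 0.2 V. KCL at the emitter: V_E/R_E = (V_BB−0.7−V_E)/R_B + (V_CC−0.2−V_E)/R_C, giving V_E = 0.22 V.
I_C = (V_CC − 0.2 − V_E)/R_C = (8.1 − 0.22)/10 = 0.788 mA.
Check: I_B = (7.2 − 0.22)/270 = 0.0259 mA, and β·I_B = 5.17 mA > I_C, confirming saturation.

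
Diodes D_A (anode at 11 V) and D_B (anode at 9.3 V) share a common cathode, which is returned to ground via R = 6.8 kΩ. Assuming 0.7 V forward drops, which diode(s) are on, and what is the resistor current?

Only D_A conducts; I_R ≈ 1.5 mA

Assume both conduct. Then node N would need to be at both 11−0.7 = 10.3 V and 9.3−0.7 = 8.6 V, which is impossible.
Assume only D_A conducts: V_N = 11 − 0.7 = 10.3 V, so I_R = 10.3/6.8 = 1.51 mA.
Check D_B: its anode-to-cathode voltage is 9.3 − 10.3 = -1 V < 0.7 V, so it is off. The assumption is consistent.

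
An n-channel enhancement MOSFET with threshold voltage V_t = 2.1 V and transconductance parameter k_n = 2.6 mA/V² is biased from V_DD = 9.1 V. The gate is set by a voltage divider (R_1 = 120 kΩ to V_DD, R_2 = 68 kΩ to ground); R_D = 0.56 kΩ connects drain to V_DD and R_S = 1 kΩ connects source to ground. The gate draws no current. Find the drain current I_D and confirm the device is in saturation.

I_D ≈ 0.54 mA

V_G = V_DD·R_2/(R_1+R_2) = 9.1×68/188 = 3.29 V.
Assume saturation: I_D = (k_n/2)(V_GS − V_t)² with V_GS = V_G − I_D·R_S = 3.29 − 1·I_D.
Substituting gives 1.3·I_D² − 4.1·I_D + 1.85 = 0, with roots I_D = 0.544 or 2.61 mA.
The root I_D = 2.61 mA gives V_GS = 0.684 V ≤ V_t, so take I_D = 0.544 mA.
Then V_GS = 2.75 V and V_DS = V_DD − I_D(R_D+R_S) = 9.1 − 0.544×1.56 = 8.25 V.
Saturation requires V_DS ≥ V_GS − V_t = 0.647 V; 8.25 ≥ 0.647 ✓.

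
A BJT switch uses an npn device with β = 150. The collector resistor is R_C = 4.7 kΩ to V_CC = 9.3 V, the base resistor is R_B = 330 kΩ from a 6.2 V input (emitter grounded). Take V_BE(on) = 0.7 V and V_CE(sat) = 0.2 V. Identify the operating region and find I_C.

saturation; I_C ≈ 1.9 mA

Assume active: I_B = (6.2 − 0.7)/330 = 0.0167 mA, giving I_C = β·I_B = 2.5 mA.
But then V_CE = 9.3 − 2.5×4.7 = -2.45 V < V_CE(sat) = 0.2 V — impossible in the active region.
So the transistor is saturated. With V_CE = 0.2 V, I_C = (V_CC − 0.2)/R_C = 9.1/4.7 = 1.94 mA.
Check: β·I_B = 2.5 mA > I_C = 1.94 mA, confirming saturation.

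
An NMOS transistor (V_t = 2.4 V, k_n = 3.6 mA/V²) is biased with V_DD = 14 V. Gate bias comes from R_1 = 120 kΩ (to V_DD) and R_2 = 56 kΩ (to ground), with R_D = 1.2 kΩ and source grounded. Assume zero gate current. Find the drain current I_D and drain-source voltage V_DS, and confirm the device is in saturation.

V_G = V_DD·R_2/(R_1+R_2) = 14×56/176 = 4.45 V. With the source grounded, V_GS = V_G = 4.45 V.
Assume saturation: I_D = (k_n/2)(V_GS − V_t)² = (3.6/2)×(4.45 − 2.4)² = 1.8×2.05² = 7.6 mA.
V_DS = V_DD − I_D·R_D = 14 − 7.6×1.2 = 4.88 V.
Saturation requires V_DS ≥ V_GS − V_t = 2.05 V; 4.88 ≥ 2.05 ✓.

I_D ≈ 7.6 mA, V_DS ≈ 4.9 V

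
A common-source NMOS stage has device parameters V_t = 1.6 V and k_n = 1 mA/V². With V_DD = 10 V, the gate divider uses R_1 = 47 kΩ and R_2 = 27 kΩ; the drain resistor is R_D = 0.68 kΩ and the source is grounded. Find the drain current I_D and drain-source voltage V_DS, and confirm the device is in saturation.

I_D ≈ 2.1 mA, V_DS ≈ 8.6 V

V_G = V_DD·R_2/(R_1+R_2) = 10×27/74 = 3.65 V. With the source grounded, V_GS = V_G = 3.65 V.
Assume saturation: I_D = (k_n/2)(V_GS − V_t)² = (1/2)×(3.65 − 1.6)² = 0.5×2.05² = 2.1 mA.
V_DS = V_DD − I_D·R_D = 10 − 2.1×0.68 = 8.57 V.
Saturation requires V_DS ≥ V_GS − V_t = 2.05 V; 8.57 ≥ 2.05 ✓.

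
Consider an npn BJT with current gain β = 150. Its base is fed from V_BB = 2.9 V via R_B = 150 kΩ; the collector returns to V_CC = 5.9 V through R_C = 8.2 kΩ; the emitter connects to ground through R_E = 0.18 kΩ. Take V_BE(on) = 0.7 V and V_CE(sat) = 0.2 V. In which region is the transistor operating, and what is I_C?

saturation; I_C ≈ 0.68 mA

Assume active: I_B = (2.9 − 0.7)/(150 + 151×0.18) = 0.0124 mA, I_C = β·I_B = 1.86 mA.
Then V_CE = 5.9 − 1.86×8.2 − 1.87×0.18 = -9.71 V < 0.2 V — the active assumption fails.
Re-solve with V_CE = 0.2 V. KCL at the emitter: V_E/R_E = (V_BB−0.7−V_E)/R_B + (V_CC−0.2−V_E)/R_C, giving V_E = 0.125 V.
I_C = (V_CC − 0.2 − V_E)/R_C = (5.7 − 0.125)/8.2 = 0.68 mA.
Check: I_B = (2.2 − 0.125)/150 = 0.0138 mA, and β·I_B = 2.08 mA > I_C, confirming saturation.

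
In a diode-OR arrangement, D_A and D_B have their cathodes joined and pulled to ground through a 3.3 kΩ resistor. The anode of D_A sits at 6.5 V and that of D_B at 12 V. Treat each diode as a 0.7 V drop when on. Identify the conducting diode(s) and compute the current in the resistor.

Only D_B conducts; I_R ≈ 3.4 mA

Assume both conduct. Then node N would need to be at both 6.5−0.7 = 5.8 V and 12−0.7 = 11.3 V, which is impossible.
Assume only D_B conducts: V_N = 12 − 0.7 = 11.3 V, so I_R = 11.3/3.3 = 3.42 mA.
Check D_A: its anode-to-cathode voltage is 6.5 − 11.3 = -4.8 V < 0.7 V, so it is off. The assumption is consistent.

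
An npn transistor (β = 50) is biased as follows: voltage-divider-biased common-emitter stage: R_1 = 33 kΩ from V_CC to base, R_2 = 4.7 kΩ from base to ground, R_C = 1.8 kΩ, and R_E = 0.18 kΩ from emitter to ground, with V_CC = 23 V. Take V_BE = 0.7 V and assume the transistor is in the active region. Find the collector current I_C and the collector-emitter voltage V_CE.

I_C ≈ 8.2 mA, V_CE ≈ 6.8 V

Thevenize the base divider: V_Th = V_CC·R_2/(R_1+R_2) = 23×4.7/37.7 = 2.87 V, R_Th = R_1‖R_2 = 4.11 kΩ.
Base-emitter loop: V_Th = I_B·R_Th + V_BE + (β+1)I_B·R_E, so I_B = (2.87 − 0.7) / (4.11 + 51×0.18) = 0.163 mA.
I_C = β·I_B = 50×0.163 = 8.15 mA, and I_E = (β+1)I_B = 8.31 mA.
V_CE = V_CC − I_C·R_C − I_E·R_E = 23 − 8.15×1.8 − 8.31×0.18 = 6.83 V.
V_CE = 6.83 V > 0.2 V confirms active-region operation.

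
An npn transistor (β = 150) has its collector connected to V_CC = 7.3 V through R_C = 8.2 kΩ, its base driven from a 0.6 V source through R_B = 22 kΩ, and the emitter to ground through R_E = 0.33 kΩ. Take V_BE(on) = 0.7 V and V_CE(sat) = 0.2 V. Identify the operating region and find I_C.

cutoff; I_C ≈ 0

V_BB = 0.6 V ≤ V_BE(on) = 0.7 V, so the base-emitter junction is not forward biased.
The transistor is in cutoff: I_B = I_C = 0.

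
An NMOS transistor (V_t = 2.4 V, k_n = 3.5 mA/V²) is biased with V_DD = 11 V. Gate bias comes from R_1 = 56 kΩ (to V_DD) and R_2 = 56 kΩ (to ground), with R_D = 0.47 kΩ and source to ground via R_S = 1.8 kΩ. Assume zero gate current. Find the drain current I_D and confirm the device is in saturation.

I_D ≈ 1.3 mA

V_G = V_DD·R_2/(R_1+R_2) = 11×56/112 = 5.5 V.
Assume saturation: I_D = (k_n/2)(V_GS − V_t)² with V_GS = V_G − I_D·R_S = 5.5 − 1.8·I_D.
Substituting gives 5.67·I_D² − 20.5·I_D + 16.8 = 0, with roots I_D = 1.25 or 2.37 mA.
The root I_D = 2.37 mA gives V_GS = 1.24 V ≤ V_t, so take I_D = 1.25 mA.
Then V_GS = 3.25 V and V_DS = V_DD − I_D(R_D+R_S) = 11 − 1.25×2.27 = 8.16 V.
Saturation requires V_DS ≥ V_GS − V_t = 0.846 V; 8.16 ≥ 0.846 ✓.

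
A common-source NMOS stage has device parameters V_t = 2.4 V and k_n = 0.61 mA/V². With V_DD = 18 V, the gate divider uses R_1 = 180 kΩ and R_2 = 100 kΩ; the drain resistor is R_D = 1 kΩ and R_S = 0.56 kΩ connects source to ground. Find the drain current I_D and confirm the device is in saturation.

V_G = V_DD·R_2/(R_1+R_2) = 18×100/280 = 6.43 V.
Assume saturation: I_D = (k_n/2)(V_GS − V_t)² with V_GS = V_G − I_D·R_S = 6.43 − 0.56·I_D.
Substituting gives 0.0956·I_D² − 2.38·I_D + 4.95 = 0, with roots I_D = 2.3 or 22.5 mA.
The root I_D = 22.5 mA gives V_GS = -6.2 V ≤ V_t, so take I_D = 2.3 mA.
Then V_GS = 5.14 V and V_DS = V_DD − I_D(R_D+R_S) = 18 − 2.3×1.56 = 14.4 V.
Saturation requires V_DS ≥ V_GS − V_t = 2.74 V; 14.4 ≥ 2.74 ✓.

I_D ≈ 2.3 mA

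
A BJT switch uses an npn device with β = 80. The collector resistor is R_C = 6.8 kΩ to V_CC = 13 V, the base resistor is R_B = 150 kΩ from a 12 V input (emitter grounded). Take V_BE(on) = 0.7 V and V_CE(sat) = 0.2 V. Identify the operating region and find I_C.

saturation; I_C ≈ 1.9 mA

Assume active: I_B = (12 − 0.7)/150 = 0.0753 mA, giving I_C = β·I_B = 6.03 mA.
But then V_CE = 13 − 6.03×6.8 = -28 V < V_CE(sat) = 0.2 V — impossible in the active region.
So the transistor is saturated. With V_CE = 0.2 V, I_C = (V_CC − 0.2)/R_C = 12.8/6.8 = 1.88 mA.
Check: β·I_B = 6.03 mA > I_C = 1.88 mA, confirming saturation.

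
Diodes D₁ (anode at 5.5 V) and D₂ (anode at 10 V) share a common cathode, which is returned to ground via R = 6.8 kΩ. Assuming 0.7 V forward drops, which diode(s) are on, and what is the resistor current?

Assume both conduct. Then node N would need to be at both 5.5−0.7 = 4.8 V and 10−0.7 = 9.3 V, which is impossible.
Assume only D₂ conducts: V_N = 10 − 0.7 = 9.3 V, so I_R = 9.3/6.8 = 1.37 mA.
Check D₁: its anode-to-cathode voltage is 5.5 − 9.3 = -3.8 V < 0.7 V, so it is off. The assumption is consistent.

Only D₂ conducts; I_R ≈ 1.4 mA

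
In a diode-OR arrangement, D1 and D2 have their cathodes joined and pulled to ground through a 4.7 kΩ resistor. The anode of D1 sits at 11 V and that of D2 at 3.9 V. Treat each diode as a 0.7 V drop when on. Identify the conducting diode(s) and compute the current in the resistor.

Assume both conduct. Then node N would need to be at both 11−0.7 = 10.3 V and 3.9−0.7 = 3.2 V, which is impossible.
Assume only D1 conducts: V_N = 11 − 0.7 = 10.3 V, so I_R = 10.3/4.7 = 2.19 mA.
Check D2: its anode-to-cathode voltage is 3.9 − 10.3 = -6.4 V < 0.7 V, so it is off. The assumption is consistent.

Only D1 conducts; I_R ≈ 2.2 mA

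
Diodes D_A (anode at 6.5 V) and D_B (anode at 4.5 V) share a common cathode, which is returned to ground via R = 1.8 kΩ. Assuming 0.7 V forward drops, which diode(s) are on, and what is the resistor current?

Only D_A conducts; I_R ≈ 3.2 mA

Assume both conduct. Then node N would need to be at both 6.5−0.7 = 5.8 V and 4.5−0.7 = 3.8 V, which is impossible.
Assume only D_A conducts: V_N = 6.5 − 0.7 = 5.8 V, so I_R = 5.8/1.8 = 3.22 mA.
Check D_B: its anode-to-cathode voltage is 4.5 − 5.8 = -1.3 V < 0.7 V, so it is off. The assumption is consistent.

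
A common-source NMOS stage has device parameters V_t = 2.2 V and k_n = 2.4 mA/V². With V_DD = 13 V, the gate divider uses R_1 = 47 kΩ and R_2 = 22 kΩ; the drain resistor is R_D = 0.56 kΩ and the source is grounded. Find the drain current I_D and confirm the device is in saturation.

V_G = V_DD·R_2/(R_1+R_2) = 13×22/69 = 4.14 V. With the source grounded, V_GS = V_G = 4.14 V.
Assume saturation: I_D = (k_n/2)(V_GS − V_t)² = (2.4/2)×(4.14 − 2.2)² = 1.2×1.94² = 4.54 mA.
V_DS = V_DD − I_D·R_D = 13 − 4.54×0.56 = 10.5 V.
Saturation requires V_DS ≥ V_GS − V_t = 1.94 V; 10.5 ≥ 1.94 ✓.

I_D ≈ 4.5 mA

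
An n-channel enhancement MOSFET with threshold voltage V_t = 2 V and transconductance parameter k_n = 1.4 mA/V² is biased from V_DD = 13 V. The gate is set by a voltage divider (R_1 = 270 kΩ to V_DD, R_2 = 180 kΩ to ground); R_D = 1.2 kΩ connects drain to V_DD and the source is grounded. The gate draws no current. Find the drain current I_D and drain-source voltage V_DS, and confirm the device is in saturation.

V_G = V_DD·R_2/(R_1+R_2) = 13×180/450 = 5.2 V. With the source grounded, V_GS = V_G = 5.2 V.
Assume saturation: I_D = (k_n/2)(V_GS − V_t)² = (1.4/2)×(5.2 − 2)² = 0.7×3.2² = 7.17 mA.
V_DS = V_DD − I_D·R_D = 13 − 7.17×1.2 = 4.4 V.
Saturation requires V_DS ≥ V_GS − V_t = 3.2 V; 4.4 ≥ 3.2 ✓.

I_D ≈ 7.2 mA, V_DS ≈ 4.4 V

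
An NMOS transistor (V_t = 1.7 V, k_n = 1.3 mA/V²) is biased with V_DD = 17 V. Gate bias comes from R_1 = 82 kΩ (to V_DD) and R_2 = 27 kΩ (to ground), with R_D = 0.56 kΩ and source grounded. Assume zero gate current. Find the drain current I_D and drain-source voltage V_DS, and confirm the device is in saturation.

V_G = V_DD·R_2/(R_1+R_2) = 17×27/109 = 4.21 V. With the source grounded, V_GS = V_G = 4.21 V.
Assume saturation: I_D = (k_n/2)(V_GS − V_t)² = (1.3/2)×(4.21 − 1.7)² = 0.65×2.51² = 4.1 mA.
V_DS = V_DD − I_D·R_D = 17 − 4.1×0.56 = 14.7 V.
Saturation requires V_DS ≥ V_GS − V_t = 2.51 V; 14.7 ≥ 2.51 ✓.

I_D ≈ 4.1 mA, V_DS ≈ 15 V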